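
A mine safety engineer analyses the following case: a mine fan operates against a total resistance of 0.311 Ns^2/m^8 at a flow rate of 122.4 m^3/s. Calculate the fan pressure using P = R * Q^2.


4659.3274 Pa

Compute Q^2:
Q^2 = 122.4^2 = 14981.76
Compute pressure:
P = R * Q^2 = 0.311 * 14981.76
= 4659.3274 Pa


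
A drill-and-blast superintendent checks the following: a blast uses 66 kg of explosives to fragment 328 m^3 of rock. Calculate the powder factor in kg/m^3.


Powder factor = explosive mass / rock volume
= 66 / 328
= 0.2012 kg/m^3

0.2012 kg/m^3


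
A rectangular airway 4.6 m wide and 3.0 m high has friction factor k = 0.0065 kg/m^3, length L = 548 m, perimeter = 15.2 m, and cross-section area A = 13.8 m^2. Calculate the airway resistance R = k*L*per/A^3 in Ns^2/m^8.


0.0206 Ns^2/m^8

Compute the numerator:
k * L * per = 0.0065 * 548 * 15.2
= 54.1424
Compute the denominator:
A^3 = 13.8^3 = 2628.072
Resistance:
R = 54.1424 / 2628.072
= 0.0206 Ns^2/m^8


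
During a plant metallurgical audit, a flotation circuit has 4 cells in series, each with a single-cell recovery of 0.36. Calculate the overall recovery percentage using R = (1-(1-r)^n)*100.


Complement of single-cell recovery:
1 - r = 1 - 0.36 = 0.64
Raise to power n:
(1 - r)^4 = 0.64^4 = 0.16777216
Overall recovery:
R = (1 - 0.16777216) * 100
= 83.2228%

83.2228%


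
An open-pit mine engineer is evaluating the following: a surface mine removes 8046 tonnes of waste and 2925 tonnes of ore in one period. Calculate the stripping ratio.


Stripping ratio = waste tonnage / ore tonnage
= 8046 / 2925
= 2.7508

2.7508


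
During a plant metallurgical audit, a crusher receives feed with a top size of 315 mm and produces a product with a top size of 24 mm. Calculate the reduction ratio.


13.125

Reduction ratio = feed size / product size
= 315 / 24
= 13.125


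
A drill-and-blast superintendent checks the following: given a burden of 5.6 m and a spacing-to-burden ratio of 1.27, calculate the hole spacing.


7.112 m

Spacing = burden * ratio
= 5.6 * 1.27
= 7.112 m


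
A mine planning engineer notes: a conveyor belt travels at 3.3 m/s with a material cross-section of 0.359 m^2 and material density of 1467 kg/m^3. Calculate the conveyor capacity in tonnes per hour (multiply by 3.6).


6256.6376 t/h

Volumetric flow = speed * area
= 3.3 * 0.359 = 1.1847 m^3/s
Mass flow = volumetric * density
= 1.1847 * 1467 = 1737.9549 kg/s
Convert to t/h: multiply by 3.6
Capacity = 1737.9549 * 3.6
= 6256.6376 t/h


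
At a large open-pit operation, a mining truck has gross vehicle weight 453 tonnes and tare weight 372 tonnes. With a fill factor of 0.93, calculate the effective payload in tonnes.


75.33 tonnes

Maximum payload = gross - tare
= 453 - 372 = 81 tonnes
Effective payload = max payload * fill factor
= 81 * 0.93
= 75.33 tonnes


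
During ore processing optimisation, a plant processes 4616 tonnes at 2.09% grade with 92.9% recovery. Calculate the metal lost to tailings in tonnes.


Total metal in feed:
= 4616 * 2.09 / 100 = 96.4744 tonnes
Metal recovered:
= 96.4744 * 92.9 / 100 = 89.6247176 tonnes
Metal lost to tailings:
= 96.4744 - 89.6247176
= 6.8497 tonnes

6.8497 tonnes


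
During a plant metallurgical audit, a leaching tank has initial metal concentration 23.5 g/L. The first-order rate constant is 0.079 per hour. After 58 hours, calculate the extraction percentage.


Compute the exponent:
-k * t = -0.079 * 58 = -4.582
Remaining concentration:
C = 23.5 * exp(-4.582)
= 23.5 * 0.010234407
= 0.2405085645 g/L
Extracted = 23.5 - 0.2405085645 = 23.25949144 g/L
Extraction % = 23.25949144 / 23.5 * 100
= 98.9766%

98.9766%


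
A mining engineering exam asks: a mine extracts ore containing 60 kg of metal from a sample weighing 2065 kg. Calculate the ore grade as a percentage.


2.9056%

Ore grade = (metal mass / ore mass) * 100
= (60 / 2065) * 100
= 0.02905569007 * 100
= 2.9056%


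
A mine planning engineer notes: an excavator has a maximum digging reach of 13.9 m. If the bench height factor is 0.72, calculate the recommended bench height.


Bench height = reach * factor
= 13.9 * 0.72
= 10.008 m

10.008 m


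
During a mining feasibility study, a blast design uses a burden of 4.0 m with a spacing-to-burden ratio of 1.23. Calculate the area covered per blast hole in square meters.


19.68 m^2

First, find the spacing:
Spacing = burden * ratio = 4.0 * 1.23
= 4.92 m
Then, calculate the area:
Area = burden * spacing = 4.0 * 4.92
= 19.68 m^2


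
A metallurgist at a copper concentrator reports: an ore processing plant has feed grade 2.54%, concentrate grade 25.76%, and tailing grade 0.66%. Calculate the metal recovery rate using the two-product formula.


75.962%

Using the two-product formula:
R = 100 * c * (f - t) / (f * (c - t))
Numerator = 100 * 25.76 * (2.54 - 0.66)
= 100 * 25.76 * 1.88
= 4842.88
Denominator = 2.54 * (25.76 - 0.66)
= 2.54 * 25.1
= 63.754
R = 4842.88 / 63.754
= 75.962%


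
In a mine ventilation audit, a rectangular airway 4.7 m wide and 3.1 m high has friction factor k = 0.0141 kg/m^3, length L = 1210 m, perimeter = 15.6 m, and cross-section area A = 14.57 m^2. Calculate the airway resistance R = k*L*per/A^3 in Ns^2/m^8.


0.086 Ns^2/m^8

Compute the numerator:
k * L * per = 0.0141 * 1210 * 15.6
= 266.1516
Compute the denominator:
A^3 = 14.57^3 = 3092.990993
Resistance:
R = 266.1516 / 3092.990993
= 0.086 Ns^2/m^8


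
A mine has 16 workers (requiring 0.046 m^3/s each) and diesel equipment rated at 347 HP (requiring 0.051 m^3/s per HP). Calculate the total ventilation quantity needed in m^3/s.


Airflow for workers:
Q_people = 16 * 0.046 = 0.736 m^3/s
Airflow for diesel equipment:
Q_diesel = 347 * 0.051 = 17.697 m^3/s
Total ventilation:
Q_total = 0.736 + 17.697
= 18.433 m^3/s

18.433 m^3/s


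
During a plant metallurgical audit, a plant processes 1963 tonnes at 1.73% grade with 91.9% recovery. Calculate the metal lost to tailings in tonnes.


Total metal in feed:
= 1963 * 1.73 / 100 = 33.9599 tonnes
Metal recovered:
= 33.9599 * 91.9 / 100 = 31.2091481 tonnes
Metal lost to tailings:
= 33.9599 - 31.2091481
= 2.7508 tonnes

2.7508 tonnes


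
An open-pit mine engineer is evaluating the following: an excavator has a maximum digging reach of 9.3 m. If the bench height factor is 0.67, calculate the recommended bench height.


Bench height = reach * factor
= 9.3 * 0.67
= 6.231 m

6.231 m


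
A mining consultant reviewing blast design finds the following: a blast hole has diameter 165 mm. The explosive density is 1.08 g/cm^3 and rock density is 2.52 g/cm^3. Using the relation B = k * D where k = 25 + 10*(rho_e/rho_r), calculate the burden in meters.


4.8321 m

First, compute k:
rho_e / rho_r = 1.08 / 2.52 = 0.4285714286
k = 25 + 10 * 0.4285714286 = 29.28571429
Then, compute burden:
B = k * D / 1000 = 29.28571429 * 165 / 1000
= 4832.142857 / 1000
= 4.8321 m


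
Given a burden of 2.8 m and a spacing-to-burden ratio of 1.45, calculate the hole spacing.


Spacing = burden * ratio
= 2.8 * 1.45
= 4.06 m

4.06 m


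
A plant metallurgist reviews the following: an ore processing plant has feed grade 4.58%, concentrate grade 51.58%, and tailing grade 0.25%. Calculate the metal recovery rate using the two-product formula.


95.0019%

Using the two-product formula:
R = 100 * c * (f - t) / (f * (c - t))
Numerator = 100 * 51.58 * (4.58 - 0.25)
= 100 * 51.58 * 4.33
= 22334.14
Denominator = 4.58 * (51.58 - 0.25)
= 4.58 * 51.33
= 235.0914
R = 22334.14 / 235.0914
= 95.0019%


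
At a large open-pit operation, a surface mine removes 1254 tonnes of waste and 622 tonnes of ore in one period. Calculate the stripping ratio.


Stripping ratio = waste tonnage / ore tonnage
= 1254 / 622
= 2.0161

2.0161


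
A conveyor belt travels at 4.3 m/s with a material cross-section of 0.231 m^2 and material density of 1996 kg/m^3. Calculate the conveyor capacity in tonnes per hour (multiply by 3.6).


7137.4565 t/h

Volumetric flow = speed * area
= 4.3 * 0.231 = 0.9933 m^3/s
Mass flow = volumetric * density
= 0.9933 * 1996 = 1982.6268 kg/s
Convert to t/h: multiply by 3.6
Capacity = 1982.6268 * 3.6
= 7137.4565 t/h


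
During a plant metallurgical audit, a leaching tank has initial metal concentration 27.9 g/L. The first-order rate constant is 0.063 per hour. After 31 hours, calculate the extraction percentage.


85.8152%

Compute the exponent:
-k * t = -0.063 * 31 = -1.953
Remaining concentration:
C = 27.9 * exp(-1.953)
= 27.9 * 0.141847889
= 3.957556102 g/L
Extracted = 27.9 - 3.957556102 = 23.9424439 g/L
Extraction % = 23.9424439 / 27.9 * 100
= 85.8152%


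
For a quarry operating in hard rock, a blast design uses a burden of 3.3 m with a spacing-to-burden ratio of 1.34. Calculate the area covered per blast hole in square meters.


14.5926 m^2

First, find the spacing:
Spacing = burden * ratio = 3.3 * 1.34
= 4.422 m
Then, calculate the area:
Area = burden * spacing = 3.3 * 4.422
= 14.5926 m^2


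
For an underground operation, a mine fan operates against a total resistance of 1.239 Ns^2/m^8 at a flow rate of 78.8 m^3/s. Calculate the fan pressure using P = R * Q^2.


Compute Q^2:
Q^2 = 78.8^2 = 6209.44
Compute pressure:
P = R * Q^2 = 1.239 * 6209.44
= 7693.4962 Pa

7693.4962 Pa


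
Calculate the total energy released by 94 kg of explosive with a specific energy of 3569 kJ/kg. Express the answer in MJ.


Energy = mass * specific_energy / 1000
= 94 * 3569 / 1000
= 335486 / 1000
= 335.486 MJ

335.486 MJ


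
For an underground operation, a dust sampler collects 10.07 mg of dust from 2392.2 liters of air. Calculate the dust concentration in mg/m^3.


4.2095 mg/m^3

Convert liters to m^3: 1 m^3 = 1000 L
Concentration = mass / volume * 1000
= 10.07 / 2392.2 * 1000
= 0.004209514255 * 1000
= 4.2095 mg/m^3


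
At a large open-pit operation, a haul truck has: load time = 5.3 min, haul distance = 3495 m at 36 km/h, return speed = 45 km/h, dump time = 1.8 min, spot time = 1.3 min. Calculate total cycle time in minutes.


Convert haul speed to m/min: 36 * 1000/60 = 600 m/min
Haul time = 3495 / 600 = 5.825 min
Convert return speed to m/min: 45 * 1000/60 = 750 m/min
Return time = 3495 / 750 = 4.66 min
Total cycle time:
= 5.3 + 5.825 + 1.8 + 4.66 + 1.3
= 18.885 min

18.885 min


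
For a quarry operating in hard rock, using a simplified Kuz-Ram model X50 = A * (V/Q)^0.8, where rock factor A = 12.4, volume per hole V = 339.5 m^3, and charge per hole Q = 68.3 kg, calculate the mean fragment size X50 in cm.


Compute V/Q:
V/Q = 339.5 / 68.3 = 4.970717423
Raise to the power 0.8:
(V/Q)^0.8 = 4.970717423^0.8 = 3.606909618
Multiply by A:
X50 = 12.4 * 3.606909618
= 44.7257 cm

44.7257 cm


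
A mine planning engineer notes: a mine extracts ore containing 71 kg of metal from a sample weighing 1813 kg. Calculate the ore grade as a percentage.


3.9162%

Ore grade = (metal mass / ore mass) * 100
= (71 / 1813) * 100
= 0.03916161059 * 100
= 3.9162%


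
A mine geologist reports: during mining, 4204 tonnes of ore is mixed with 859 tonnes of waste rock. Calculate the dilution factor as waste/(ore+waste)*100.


16.9662%

Total material = ore + waste
= 4204 + 859 = 5063 tonnes
Dilution = waste / total * 100
= 859 / 5063 * 100
= 0.1696622556 * 100
= 16.9662%


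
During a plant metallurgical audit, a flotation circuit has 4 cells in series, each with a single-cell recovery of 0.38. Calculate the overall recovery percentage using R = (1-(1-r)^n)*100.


Complement of single-cell recovery:
1 - r = 1 - 0.38 = 0.62
Raise to power n:
(1 - r)^4 = 0.62^4 = 0.14776336
Overall recovery:
R = (1 - 0.14776336) * 100
= 85.2237%

85.2237%


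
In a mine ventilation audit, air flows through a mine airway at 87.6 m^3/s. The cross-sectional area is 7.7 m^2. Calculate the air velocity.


Velocity = flow rate / cross-sectional area
= 87.6 / 7.7
= 11.3766 m/s

11.3766 m/s


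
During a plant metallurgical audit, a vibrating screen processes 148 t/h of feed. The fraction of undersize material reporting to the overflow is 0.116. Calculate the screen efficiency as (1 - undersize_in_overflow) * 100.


Screen efficiency = (1 - fraction of undersize in overflow) * 100
= (1 - 0.116) * 100
= 0.884 * 100
= 88.4%

88.4%


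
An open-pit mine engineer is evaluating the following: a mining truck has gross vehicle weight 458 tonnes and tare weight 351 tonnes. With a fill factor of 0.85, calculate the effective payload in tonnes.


90.95 tonnes

Maximum payload = gross - tare
= 458 - 351 = 107 tonnes
Effective payload = max payload * fill factor
= 107 * 0.85
= 90.95 tonnes


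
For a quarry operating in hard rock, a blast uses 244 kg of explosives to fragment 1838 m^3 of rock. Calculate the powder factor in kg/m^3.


0.1328 kg/m^3

Powder factor = explosive mass / rock volume
= 244 / 1838
= 0.1328 kg/m^3


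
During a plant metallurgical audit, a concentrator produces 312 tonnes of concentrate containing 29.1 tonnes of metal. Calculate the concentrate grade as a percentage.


9.3269%

Grade = (metal in concentrate / concentrate mass) * 100
= (29.1 / 312) * 100
= 0.09326923077 * 100
= 9.3269%


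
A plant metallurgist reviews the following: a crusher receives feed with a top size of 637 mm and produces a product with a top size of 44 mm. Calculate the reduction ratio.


Reduction ratio = feed size / product size
= 637 / 44
= 14.4773

14.4773


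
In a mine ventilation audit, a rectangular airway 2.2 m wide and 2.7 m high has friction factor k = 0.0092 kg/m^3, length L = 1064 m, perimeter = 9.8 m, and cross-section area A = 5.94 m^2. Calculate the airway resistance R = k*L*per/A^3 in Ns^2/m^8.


0.4577 Ns^2/m^8

Compute the numerator:
k * L * per = 0.0092 * 1064 * 9.8
= 95.93024
Compute the denominator:
A^3 = 5.94^3 = 209.584584
Resistance:
R = 95.93024 / 209.584584
= 0.4577 Ns^2/m^8


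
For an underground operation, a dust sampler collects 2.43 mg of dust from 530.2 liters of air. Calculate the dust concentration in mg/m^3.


4.5832 mg/m^3

Convert liters to m^3: 1 m^3 = 1000 L
Concentration = mass / volume * 1000
= 2.43 / 530.2 * 1000
= 0.00458317616 * 1000
= 4.5832 mg/m^3


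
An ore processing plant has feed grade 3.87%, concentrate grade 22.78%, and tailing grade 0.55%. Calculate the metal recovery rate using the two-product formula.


87.9106%

Using the two-product formula:
R = 100 * c * (f - t) / (f * (c - t))
Numerator = 100 * 22.78 * (3.87 - 0.55)
= 100 * 22.78 * 3.32
= 7562.96
Denominator = 3.87 * (22.78 - 0.55)
= 3.87 * 22.23
= 86.0301
R = 7562.96 / 86.0301
= 87.9106%


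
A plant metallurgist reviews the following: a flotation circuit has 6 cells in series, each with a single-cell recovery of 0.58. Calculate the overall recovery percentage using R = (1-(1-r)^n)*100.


Complement of single-cell recovery:
1 - r = 1 - 0.58 = 0.42
Raise to power n:
(1 - r)^6 = 0.42^6 = 0.005489031744
Overall recovery:
R = (1 - 0.005489031744) * 100
= 99.4511%

99.4511%


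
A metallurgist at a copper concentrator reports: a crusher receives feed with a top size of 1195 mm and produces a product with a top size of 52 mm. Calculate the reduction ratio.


Reduction ratio = feed size / product size
= 1195 / 52
= 22.9808

22.9808


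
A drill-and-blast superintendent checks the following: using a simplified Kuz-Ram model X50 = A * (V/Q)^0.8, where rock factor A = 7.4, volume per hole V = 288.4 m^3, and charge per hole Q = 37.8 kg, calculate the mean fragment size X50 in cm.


37.604 cm

Compute V/Q:
V/Q = 288.4 / 37.8 = 7.62962963
Raise to the power 0.8:
(V/Q)^0.8 = 7.62962963^0.8 = 5.081626778
Multiply by A:
X50 = 7.4 * 5.081626778
= 37.604 cm


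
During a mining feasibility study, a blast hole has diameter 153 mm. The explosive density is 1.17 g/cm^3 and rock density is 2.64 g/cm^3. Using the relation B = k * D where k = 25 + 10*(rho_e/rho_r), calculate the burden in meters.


4.5031 m

First, compute k:
rho_e / rho_r = 1.17 / 2.64 = 0.4431818182
k = 25 + 10 * 0.4431818182 = 29.43181818
Then, compute burden:
B = k * D / 1000 = 29.43181818 * 153 / 1000
= 4503.068182 / 1000
= 4.5031 m


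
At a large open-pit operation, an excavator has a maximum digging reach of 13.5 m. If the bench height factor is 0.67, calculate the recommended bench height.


9.045 m

Bench height = reach * factor
= 13.5 * 0.67
= 9.045 m


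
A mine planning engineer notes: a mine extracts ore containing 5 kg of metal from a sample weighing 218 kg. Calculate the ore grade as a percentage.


2.2936%

Ore grade = (metal mass / ore mass) * 100
= (5 / 218) * 100
= 0.02293577982 * 100
= 2.2936%


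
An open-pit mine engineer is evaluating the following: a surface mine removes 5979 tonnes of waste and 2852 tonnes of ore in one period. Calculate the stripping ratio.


Stripping ratio = waste tonnage / ore tonnage
= 5979 / 2852
= 2.0964

2.0964


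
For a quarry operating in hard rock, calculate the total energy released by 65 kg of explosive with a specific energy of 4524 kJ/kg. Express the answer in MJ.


Energy = mass * specific_energy / 1000
= 65 * 4524 / 1000
= 294060 / 1000
= 294.06 MJ

294.06 MJ


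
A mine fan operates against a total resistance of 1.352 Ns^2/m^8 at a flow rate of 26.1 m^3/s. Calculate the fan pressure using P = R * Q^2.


Compute Q^2:
Q^2 = 26.1^2 = 681.21
Compute pressure:
P = R * Q^2 = 1.352 * 681.21
= 920.9959 Pa

920.9959 Pa


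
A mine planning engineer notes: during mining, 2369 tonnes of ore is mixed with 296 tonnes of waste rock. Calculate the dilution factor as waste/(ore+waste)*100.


11.1069%

Total material = ore + waste
= 2369 + 296 = 2665 tonnes
Dilution = waste / total * 100
= 296 / 2665 * 100
= 0.1110694184 * 100
= 11.1069%


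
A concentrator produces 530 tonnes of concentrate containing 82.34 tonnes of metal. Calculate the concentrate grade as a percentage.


15.5358%

Grade = (metal in concentrate / concentrate mass) * 100
= (82.34 / 530) * 100
= 0.1553584906 * 100
= 15.5358%


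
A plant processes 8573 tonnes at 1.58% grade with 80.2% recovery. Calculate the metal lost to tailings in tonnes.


26.8198 tonnes

Total metal in feed:
= 8573 * 1.58 / 100 = 135.4534 tonnes
Metal recovered:
= 135.4534 * 80.2 / 100 = 108.6336268 tonnes
Metal lost to tailings:
= 135.4534 - 108.6336268
= 26.8198 tonnes


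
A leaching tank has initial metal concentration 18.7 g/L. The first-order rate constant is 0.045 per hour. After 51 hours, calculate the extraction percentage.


89.9239%

Compute the exponent:
-k * t = -0.045 * 51 = -2.295
Remaining concentration:
C = 18.7 * exp(-2.295)
= 18.7 * 0.1007613933
= 1.884238054 g/L
Extracted = 18.7 - 1.884238054 = 16.81576195 g/L
Extraction % = 16.81576195 / 18.7 * 100
= 89.9239%


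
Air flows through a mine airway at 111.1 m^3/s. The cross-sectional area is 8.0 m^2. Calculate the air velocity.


13.8875 m/s

Velocity = flow rate / cross-sectional area
= 111.1 / 8.0
= 13.8875 m/s


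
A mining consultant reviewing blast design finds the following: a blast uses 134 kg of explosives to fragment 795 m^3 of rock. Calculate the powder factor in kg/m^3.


Powder factor = explosive mass / rock volume
= 134 / 795
= 0.1686 kg/m^3

0.1686 kg/m^3


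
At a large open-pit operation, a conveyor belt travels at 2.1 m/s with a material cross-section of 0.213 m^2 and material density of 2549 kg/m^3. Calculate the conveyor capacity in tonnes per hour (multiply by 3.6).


4104.6037 t/h

Volumetric flow = speed * area
= 2.1 * 0.213 = 0.4473 m^3/s
Mass flow = volumetric * density
= 0.4473 * 2549 = 1140.1677 kg/s
Convert to t/h: multiply by 3.6
Capacity = 1140.1677 * 3.6
= 4104.6037 t/h


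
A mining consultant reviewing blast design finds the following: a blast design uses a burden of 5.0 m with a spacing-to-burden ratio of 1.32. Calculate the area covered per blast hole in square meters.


33.0 m^2

First, find the spacing:
Spacing = burden * ratio = 5.0 * 1.32
= 6.6 m
Then, calculate the area:
Area = burden * spacing = 5.0 * 6.6
= 33.0 m^2


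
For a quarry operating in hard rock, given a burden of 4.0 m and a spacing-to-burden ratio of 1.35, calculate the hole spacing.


Spacing = burden * ratio
= 4.0 * 1.35
= 5.4 m

5.4 m


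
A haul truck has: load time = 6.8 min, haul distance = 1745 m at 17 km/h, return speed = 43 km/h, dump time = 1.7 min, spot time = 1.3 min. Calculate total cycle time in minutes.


Convert haul speed to m/min: 17 * 1000/60 = 283.3333333 m/min
Haul time = 1745 / 283.3333333 = 6.158823529 min
Convert return speed to m/min: 43 * 1000/60 = 716.6666667 m/min
Return time = 1745 / 716.6666667 = 2.434883721 min
Total cycle time:
= 6.8 + 6.158823529 + 1.7 + 2.434883721 + 1.3
= 18.3937 min

18.3937 min


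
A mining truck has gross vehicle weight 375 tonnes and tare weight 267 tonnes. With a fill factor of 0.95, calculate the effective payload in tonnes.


Maximum payload = gross - tare
= 375 - 267 = 108 tonnes
Effective payload = max payload * fill factor
= 108 * 0.95
= 102.6 tonnes

102.6 tonnes


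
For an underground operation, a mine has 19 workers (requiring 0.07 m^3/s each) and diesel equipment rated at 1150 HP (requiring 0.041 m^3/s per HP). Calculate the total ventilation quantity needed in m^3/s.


48.48 m^3/s

Airflow for workers:
Q_people = 19 * 0.07 = 1.33 m^3/s
Airflow for diesel equipment:
Q_diesel = 1150 * 0.041 = 47.15 m^3/s
Total ventilation:
Q_total = 1.33 + 47.15
= 48.48 m^3/s


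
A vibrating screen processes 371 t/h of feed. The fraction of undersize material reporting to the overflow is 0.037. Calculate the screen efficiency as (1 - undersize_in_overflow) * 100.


Screen efficiency = (1 - fraction of undersize in overflow) * 100
= (1 - 0.037) * 100
= 0.963 * 100
= 96.3%

96.3%


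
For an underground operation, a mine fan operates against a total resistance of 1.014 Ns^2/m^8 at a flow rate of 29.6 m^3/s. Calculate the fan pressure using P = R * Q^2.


888.4262 Pa

Compute Q^2:
Q^2 = 29.6^2 = 876.16
Compute pressure:
P = R * Q^2 = 1.014 * 876.16
= 888.4262 Pa


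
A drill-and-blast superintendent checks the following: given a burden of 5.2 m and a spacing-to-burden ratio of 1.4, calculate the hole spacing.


7.28 m

Spacing = burden * ratio
= 5.2 * 1.4
= 7.28 m


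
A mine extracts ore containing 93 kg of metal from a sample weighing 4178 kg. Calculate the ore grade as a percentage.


2.2259%

Ore grade = (metal mass / ore mass) * 100
= (93 / 4178) * 100
= 0.02225945428 * 100
= 2.2259%


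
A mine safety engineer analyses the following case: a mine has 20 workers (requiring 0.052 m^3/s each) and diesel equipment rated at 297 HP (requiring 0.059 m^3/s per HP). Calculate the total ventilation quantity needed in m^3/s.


18.563 m^3/s

Airflow for workers:
Q_people = 20 * 0.052 = 1.04 m^3/s
Airflow for diesel equipment:
Q_diesel = 297 * 0.059 = 17.523 m^3/s
Total ventilation:
Q_total = 1.04 + 17.523
= 18.563 m^3/s


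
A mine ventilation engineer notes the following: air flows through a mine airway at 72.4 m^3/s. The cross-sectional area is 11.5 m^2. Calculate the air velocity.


6.2957 m/s

Velocity = flow rate / cross-sectional area
= 72.4 / 11.5
= 6.2957 m/s


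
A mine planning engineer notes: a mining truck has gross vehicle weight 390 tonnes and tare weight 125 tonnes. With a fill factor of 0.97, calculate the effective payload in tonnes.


Maximum payload = gross - tare
= 390 - 125 = 265 tonnes
Effective payload = max payload * fill factor
= 265 * 0.97
= 257.05 tonnes

257.05 tonnes


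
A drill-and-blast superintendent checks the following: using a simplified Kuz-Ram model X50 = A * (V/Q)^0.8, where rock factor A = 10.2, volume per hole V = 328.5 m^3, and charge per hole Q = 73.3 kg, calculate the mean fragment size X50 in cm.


33.8645 cm

Compute V/Q:
V/Q = 328.5 / 73.3 = 4.481582538
Raise to the power 0.8:
(V/Q)^0.8 = 4.481582538^0.8 = 3.320053785
Multiply by A:
X50 = 10.2 * 3.320053785
= 33.8645 cm


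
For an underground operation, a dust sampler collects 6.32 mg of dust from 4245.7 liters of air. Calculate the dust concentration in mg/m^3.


Convert liters to m^3: 1 m^3 = 1000 L
Concentration = mass / volume * 1000
= 6.32 / 4245.7 * 1000
= 0.001488564901 * 1000
= 1.4886 mg/m^3

1.4886 mg/m^3


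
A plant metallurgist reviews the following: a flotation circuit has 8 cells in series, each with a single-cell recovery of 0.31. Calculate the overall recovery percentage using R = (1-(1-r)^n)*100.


94.862%

Complement of single-cell recovery:
1 - r = 1 - 0.31 = 0.69
Raise to power n:
(1 - r)^8 = 0.69^8 = 0.05137983744
Overall recovery:
R = (1 - 0.05137983744) * 100
= 94.862%


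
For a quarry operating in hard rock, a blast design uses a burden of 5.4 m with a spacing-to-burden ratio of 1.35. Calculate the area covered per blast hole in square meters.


39.366 m^2

First, find the spacing:
Spacing = burden * ratio = 5.4 * 1.35
= 7.29 m
Then, calculate the area:
Area = burden * spacing = 5.4 * 7.29
= 39.366 m^2


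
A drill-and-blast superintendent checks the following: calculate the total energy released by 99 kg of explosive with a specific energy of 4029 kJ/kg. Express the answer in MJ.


Energy = mass * specific_energy / 1000
= 99 * 4029 / 1000
= 398871 / 1000
= 398.871 MJ

398.871 MJ


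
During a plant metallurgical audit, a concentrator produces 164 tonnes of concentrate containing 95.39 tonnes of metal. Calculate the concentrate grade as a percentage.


Grade = (metal in concentrate / concentrate mass) * 100
= (95.39 / 164) * 100
= 0.5816463415 * 100
= 58.1646%

58.1646%


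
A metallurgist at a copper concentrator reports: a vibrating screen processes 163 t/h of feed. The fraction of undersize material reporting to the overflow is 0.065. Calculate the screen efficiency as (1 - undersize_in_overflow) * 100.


Screen efficiency = (1 - fraction of undersize in overflow) * 100
= (1 - 0.065) * 100
= 0.935 * 100
= 93.5%

93.5%


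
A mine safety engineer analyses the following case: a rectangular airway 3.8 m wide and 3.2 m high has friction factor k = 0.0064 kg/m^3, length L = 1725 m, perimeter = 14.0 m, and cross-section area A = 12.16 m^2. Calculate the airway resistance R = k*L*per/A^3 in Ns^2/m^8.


0.086 Ns^2/m^8

Compute the numerator:
k * L * per = 0.0064 * 1725 * 14.0
= 154.56
Compute the denominator:
A^3 = 12.16^3 = 1798.045696
Resistance:
R = 154.56 / 1798.045696
= 0.086 Ns^2/m^8


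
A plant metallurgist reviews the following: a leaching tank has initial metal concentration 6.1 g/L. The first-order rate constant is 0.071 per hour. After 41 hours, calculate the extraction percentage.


Compute the exponent:
-k * t = -0.071 * 41 = -2.911
Remaining concentration:
C = 6.1 * exp(-2.911)
= 6.1 * 0.05442128137
= 0.3319698163 g/L
Extracted = 6.1 - 0.3319698163 = 5.768030184 g/L
Extraction % = 5.768030184 / 6.1 * 100
= 94.5579%

94.5579%


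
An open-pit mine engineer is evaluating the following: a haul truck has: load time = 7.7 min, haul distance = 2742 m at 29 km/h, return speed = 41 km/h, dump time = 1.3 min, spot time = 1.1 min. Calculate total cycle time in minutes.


Convert haul speed to m/min: 29 * 1000/60 = 483.3333333 m/min
Haul time = 2742 / 483.3333333 = 5.673103448 min
Convert return speed to m/min: 41 * 1000/60 = 683.3333333 m/min
Return time = 2742 / 683.3333333 = 4.012682927 min
Total cycle time:
= 7.7 + 5.673103448 + 1.3 + 4.012682927 + 1.1
= 19.7858 min

19.7858 min


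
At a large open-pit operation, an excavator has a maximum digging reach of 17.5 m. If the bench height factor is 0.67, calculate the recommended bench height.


Bench height = reach * factor
= 17.5 * 0.67
= 11.725 m

11.725 m


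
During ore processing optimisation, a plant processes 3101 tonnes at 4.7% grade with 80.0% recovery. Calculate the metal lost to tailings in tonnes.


Total metal in feed:
= 3101 * 4.7 / 100 = 145.747 tonnes
Metal recovered:
= 145.747 * 80.0 / 100 = 116.5976 tonnes
Metal lost to tailings:
= 145.747 - 116.5976
= 29.1494 tonnes

29.1494 tonnes


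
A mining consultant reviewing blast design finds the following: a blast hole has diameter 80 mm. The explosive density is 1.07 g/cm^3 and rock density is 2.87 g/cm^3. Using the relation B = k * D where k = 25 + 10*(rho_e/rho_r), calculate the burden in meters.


First, compute k:
rho_e / rho_r = 1.07 / 2.87 = 0.3728222997
k = 25 + 10 * 0.3728222997 = 28.728223
Then, compute burden:
B = k * D / 1000 = 28.728223 * 80 / 1000
= 2298.25784 / 1000
= 2.2983 m

2.2983 m


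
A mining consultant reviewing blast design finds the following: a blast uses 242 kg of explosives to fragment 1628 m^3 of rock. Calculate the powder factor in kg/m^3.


Powder factor = explosive mass / rock volume
= 242 / 1628
= 0.1486 kg/m^3

0.1486 kg/m^3


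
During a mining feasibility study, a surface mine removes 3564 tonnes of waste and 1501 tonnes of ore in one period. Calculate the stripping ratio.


2.3744

Stripping ratio = waste tonnage / ore tonnage
= 3564 / 1501
= 2.3744


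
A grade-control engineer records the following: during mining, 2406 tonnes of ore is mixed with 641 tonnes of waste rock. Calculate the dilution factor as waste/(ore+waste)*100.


21.0371%

Total material = ore + waste
= 2406 + 641 = 3047 tonnes
Dilution = waste / total * 100
= 641 / 3047 * 100
= 0.2103708566 * 100
= 21.0371%


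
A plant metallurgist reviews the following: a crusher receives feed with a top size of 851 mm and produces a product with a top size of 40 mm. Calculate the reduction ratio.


21.275

Reduction ratio = feed size / product size
= 851 / 40
= 21.275


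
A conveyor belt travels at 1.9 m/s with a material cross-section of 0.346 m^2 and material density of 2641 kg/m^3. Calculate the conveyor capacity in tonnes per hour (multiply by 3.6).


6250.2962 t/h

Volumetric flow = speed * area
= 1.9 * 0.346 = 0.6574 m^3/s
Mass flow = volumetric * density
= 0.6574 * 2641 = 1736.1934 kg/s
Convert to t/h: multiply by 3.6
Capacity = 1736.1934 * 3.6
= 6250.2962 t/h


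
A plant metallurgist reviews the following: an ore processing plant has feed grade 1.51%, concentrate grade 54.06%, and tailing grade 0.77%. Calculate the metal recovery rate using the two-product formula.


49.7147%

Using the two-product formula:
R = 100 * c * (f - t) / (f * (c - t))
Numerator = 100 * 54.06 * (1.51 - 0.77)
= 100 * 54.06 * 0.74
= 4000.44
Denominator = 1.51 * (54.06 - 0.77)
= 1.51 * 53.29
= 80.4679
R = 4000.44 / 80.4679
= 49.7147%


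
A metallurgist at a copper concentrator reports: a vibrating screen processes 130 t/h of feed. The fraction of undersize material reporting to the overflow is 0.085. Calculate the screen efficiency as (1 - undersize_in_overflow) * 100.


91.5%

Screen efficiency = (1 - fraction of undersize in overflow) * 100
= (1 - 0.085) * 100
= 0.915 * 100
= 91.5%


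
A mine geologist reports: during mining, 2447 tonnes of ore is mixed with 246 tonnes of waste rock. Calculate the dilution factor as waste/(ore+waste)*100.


9.1348%

Total material = ore + waste
= 2447 + 246 = 2693 tonnes
Dilution = waste / total * 100
= 246 / 2693 * 100
= 0.0913479391 * 100
= 9.1348%


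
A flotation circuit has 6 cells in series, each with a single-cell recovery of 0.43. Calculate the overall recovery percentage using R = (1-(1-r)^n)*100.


96.5704%

Complement of single-cell recovery:
1 - r = 1 - 0.43 = 0.57
Raise to power n:
(1 - r)^6 = 0.57^6 = 0.03429644725
Overall recovery:
R = (1 - 0.03429644725) * 100
= 96.5704%


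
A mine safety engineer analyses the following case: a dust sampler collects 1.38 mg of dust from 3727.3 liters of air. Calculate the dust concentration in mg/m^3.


Convert liters to m^3: 1 m^3 = 1000 L
Concentration = mass / volume * 1000
= 1.38 / 3727.3 * 1000
= 0.0003702411934 * 1000
= 0.3702 mg/m^3

0.3702 mg/m^3


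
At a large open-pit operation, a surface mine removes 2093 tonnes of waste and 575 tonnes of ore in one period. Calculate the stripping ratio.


3.64

Stripping ratio = waste tonnage / ore tonnage
= 2093 / 575
= 3.64


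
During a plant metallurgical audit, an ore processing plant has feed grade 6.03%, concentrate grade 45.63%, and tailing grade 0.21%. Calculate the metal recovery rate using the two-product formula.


96.9637%

Using the two-product formula:
R = 100 * c * (f - t) / (f * (c - t))
Numerator = 100 * 45.63 * (6.03 - 0.21)
= 100 * 45.63 * 5.82
= 26556.66
Denominator = 6.03 * (45.63 - 0.21)
= 6.03 * 45.42
= 273.8826
R = 26556.66 / 273.8826
= 96.9637%


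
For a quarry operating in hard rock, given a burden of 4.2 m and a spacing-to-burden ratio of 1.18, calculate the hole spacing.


Spacing = burden * ratio
= 4.2 * 1.18
= 4.956 m

4.956 m


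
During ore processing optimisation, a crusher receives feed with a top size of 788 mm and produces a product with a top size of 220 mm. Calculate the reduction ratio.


3.5818

Reduction ratio = feed size / product size
= 788 / 220
= 3.5818


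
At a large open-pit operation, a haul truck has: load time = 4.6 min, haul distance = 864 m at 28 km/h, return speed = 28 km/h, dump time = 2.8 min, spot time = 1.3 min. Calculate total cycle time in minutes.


Convert haul speed to m/min: 28 * 1000/60 = 466.6666667 m/min
Haul time = 864 / 466.6666667 = 1.851428571 min
Convert return speed to m/min: 28 * 1000/60 = 466.6666667 m/min
Return time = 864 / 466.6666667 = 1.851428571 min
Total cycle time:
= 4.6 + 1.851428571 + 2.8 + 1.851428571 + 1.3
= 12.4029 min

12.4029 min


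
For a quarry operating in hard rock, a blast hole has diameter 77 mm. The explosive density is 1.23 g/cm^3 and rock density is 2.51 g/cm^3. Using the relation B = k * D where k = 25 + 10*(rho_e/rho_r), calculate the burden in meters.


First, compute k:
rho_e / rho_r = 1.23 / 2.51 = 0.4900398406
k = 25 + 10 * 0.4900398406 = 29.90039841
Then, compute burden:
B = k * D / 1000 = 29.90039841 * 77 / 1000
= 2302.330677 / 1000
= 2.3023 m

2.3023 m


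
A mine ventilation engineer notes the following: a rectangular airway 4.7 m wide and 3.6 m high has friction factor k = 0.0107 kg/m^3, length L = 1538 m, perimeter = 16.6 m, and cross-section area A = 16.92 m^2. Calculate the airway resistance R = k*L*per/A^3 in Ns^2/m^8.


0.0564 Ns^2/m^8

Compute the numerator:
k * L * per = 0.0107 * 1538 * 16.6
= 273.17956
Compute the denominator:
A^3 = 16.92^3 = 4843.965888
Resistance:
R = 273.17956 / 4843.965888
= 0.0564 Ns^2/m^8


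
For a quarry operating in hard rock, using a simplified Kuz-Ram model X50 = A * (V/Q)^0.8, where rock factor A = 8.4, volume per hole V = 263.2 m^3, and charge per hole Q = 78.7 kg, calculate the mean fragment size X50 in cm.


Compute V/Q:
V/Q = 263.2 / 78.7 = 3.344345616
Raise to the power 0.8:
(V/Q)^0.8 = 3.344345616^0.8 = 2.626932551
Multiply by A:
X50 = 8.4 * 2.626932551
= 22.0662 cm

22.0662 cm


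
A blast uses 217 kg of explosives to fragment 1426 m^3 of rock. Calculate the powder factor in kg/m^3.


0.1522 kg/m^3

Powder factor = explosive mass / rock volume
= 217 / 1426
= 0.1522 kg/m^3


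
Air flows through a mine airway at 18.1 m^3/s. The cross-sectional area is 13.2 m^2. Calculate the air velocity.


1.3712 m/s

Velocity = flow rate / cross-sectional area
= 18.1 / 13.2
= 1.3712 m/s


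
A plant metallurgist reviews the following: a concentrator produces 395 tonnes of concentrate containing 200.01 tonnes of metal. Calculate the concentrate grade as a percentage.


Grade = (metal in concentrate / concentrate mass) * 100
= (200.01 / 395) * 100
= 0.5063544304 * 100
= 50.6354%

50.6354%


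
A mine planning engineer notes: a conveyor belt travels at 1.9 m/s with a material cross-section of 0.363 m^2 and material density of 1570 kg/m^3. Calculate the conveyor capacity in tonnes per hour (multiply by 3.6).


3898.1844 t/h

Volumetric flow = speed * area
= 1.9 * 0.363 = 0.6897 m^3/s
Mass flow = volumetric * density
= 0.6897 * 1570 = 1082.829 kg/s
Convert to t/h: multiply by 3.6
Capacity = 1082.829 * 3.6
= 3898.1844 t/h


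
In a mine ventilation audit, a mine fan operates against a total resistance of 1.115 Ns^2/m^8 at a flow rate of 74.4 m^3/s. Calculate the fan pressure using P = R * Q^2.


6171.9264 Pa

Compute Q^2:
Q^2 = 74.4^2 = 5535.36
Compute pressure:
P = R * Q^2 = 1.115 * 5535.36
= 6171.9264 Pa


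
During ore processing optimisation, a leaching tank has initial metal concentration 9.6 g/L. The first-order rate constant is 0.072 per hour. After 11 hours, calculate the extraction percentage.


54.7062%

Compute the exponent:
-k * t = -0.072 * 11 = -0.792
Remaining concentration:
C = 9.6 * exp(-0.792)
= 9.6 * 0.4529380128
= 4.348204923 g/L
Extracted = 9.6 - 4.348204923 = 5.251795077 g/L
Extraction % = 5.251795077 / 9.6 * 100
= 54.7062%


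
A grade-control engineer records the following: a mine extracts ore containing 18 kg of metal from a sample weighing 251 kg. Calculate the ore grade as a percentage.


7.1713%

Ore grade = (metal mass / ore mass) * 100
= (18 / 251) * 100
= 0.07171314741 * 100
= 7.1713%


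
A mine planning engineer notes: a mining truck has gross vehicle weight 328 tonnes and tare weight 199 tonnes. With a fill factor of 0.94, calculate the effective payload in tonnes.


Maximum payload = gross - tare
= 328 - 199 = 129 tonnes
Effective payload = max payload * fill factor
= 129 * 0.94
= 121.26 tonnes

121.26 tonnes


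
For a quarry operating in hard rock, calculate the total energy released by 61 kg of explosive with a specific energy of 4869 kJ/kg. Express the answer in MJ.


Energy = mass * specific_energy / 1000
= 61 * 4869 / 1000
= 297009 / 1000
= 297.009 MJ

297.009 MJ


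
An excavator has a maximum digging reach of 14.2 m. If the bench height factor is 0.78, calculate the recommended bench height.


11.076 m

Bench height = reach * factor
= 14.2 * 0.78
= 11.076 m


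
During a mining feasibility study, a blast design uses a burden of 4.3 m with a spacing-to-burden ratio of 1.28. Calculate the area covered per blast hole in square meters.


23.6672 m^2

First, find the spacing:
Spacing = burden * ratio = 4.3 * 1.28
= 5.504 m
Then, calculate the area:
Area = burden * spacing = 4.3 * 5.504
= 23.6672 m^2


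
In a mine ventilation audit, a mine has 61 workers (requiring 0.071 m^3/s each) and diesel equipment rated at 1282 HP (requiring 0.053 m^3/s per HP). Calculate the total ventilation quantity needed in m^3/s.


Airflow for workers:
Q_people = 61 * 0.071 = 4.331 m^3/s
Airflow for diesel equipment:
Q_diesel = 1282 * 0.053 = 67.946 m^3/s
Total ventilation:
Q_total = 4.331 + 67.946
= 72.277 m^3/s

72.277 m^3/s


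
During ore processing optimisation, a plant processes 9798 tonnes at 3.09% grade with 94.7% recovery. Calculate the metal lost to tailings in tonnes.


Total metal in feed:
= 9798 * 3.09 / 100 = 302.7582 tonnes
Metal recovered:
= 302.7582 * 94.7 / 100 = 286.7120154 tonnes
Metal lost to tailings:
= 302.7582 - 286.7120154
= 16.0462 tonnes

16.0462 tonnes


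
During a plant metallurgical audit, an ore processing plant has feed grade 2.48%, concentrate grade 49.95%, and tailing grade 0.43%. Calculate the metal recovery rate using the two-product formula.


83.3791%

Using the two-product formula:
R = 100 * c * (f - t) / (f * (c - t))
Numerator = 100 * 49.95 * (2.48 - 0.43)
= 100 * 49.95 * 2.05
= 10239.75
Denominator = 2.48 * (49.95 - 0.43)
= 2.48 * 49.52
= 122.8096
R = 10239.75 / 122.8096
= 83.3791%


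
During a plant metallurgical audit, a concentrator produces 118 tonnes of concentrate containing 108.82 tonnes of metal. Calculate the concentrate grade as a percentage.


92.2203%

Grade = (metal in concentrate / concentrate mass) * 100
= (108.82 / 118) * 100
= 0.9222033898 * 100
= 92.2203%


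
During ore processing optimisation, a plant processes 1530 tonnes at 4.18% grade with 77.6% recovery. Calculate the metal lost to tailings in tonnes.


14.3257 tonnes

Total metal in feed:
= 1530 * 4.18 / 100 = 63.954 tonnes
Metal recovered:
= 63.954 * 77.6 / 100 = 49.628304 tonnes
Metal lost to tailings:
= 63.954 - 49.628304
= 14.3257 tonnes
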